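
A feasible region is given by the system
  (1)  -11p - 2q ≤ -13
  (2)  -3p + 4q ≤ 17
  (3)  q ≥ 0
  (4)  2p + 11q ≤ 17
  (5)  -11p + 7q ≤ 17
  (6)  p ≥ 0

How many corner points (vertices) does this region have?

The feasible vertices (each the meet of two boundaries and inside every other half-plane) are:
  (13/11, 0)
  (109/117, 161/117)
  (17/2, 0)

3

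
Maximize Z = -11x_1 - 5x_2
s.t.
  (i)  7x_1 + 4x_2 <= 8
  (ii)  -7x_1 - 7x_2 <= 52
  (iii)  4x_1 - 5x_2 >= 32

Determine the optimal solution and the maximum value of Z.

Feasible corners and Z = -11x_1 - 5x_2:
  (88/7, -20) → Z = -268/7
  (56/17, -64/17) → Z = -296/17
  (-4/7, -48/7) → Z = 284/7

The optimum lies where -7x_1 - 7x_2 = 52 and 4x_1 - 5x_2 = 32.
Solving simultaneously gives x_1 = -4/7, x_2 = -48/7.

x_1 = -4/7, x_2 = -48/7, maximum Z = 284/7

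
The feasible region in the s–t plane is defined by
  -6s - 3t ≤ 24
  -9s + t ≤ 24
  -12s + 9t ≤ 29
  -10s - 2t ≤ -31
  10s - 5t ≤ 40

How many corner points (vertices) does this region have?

3

Pairwise boundary intersections that survive every other constraint:
  (221/114, 331/57)
  (101/6, 77/3)
  (47/14, -9/7)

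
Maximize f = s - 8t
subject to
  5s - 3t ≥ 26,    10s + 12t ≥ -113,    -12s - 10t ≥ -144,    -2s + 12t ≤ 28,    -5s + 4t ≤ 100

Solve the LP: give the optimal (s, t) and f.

s = 1429/22, t = -699/11, maximum f = 12613/22

Feasible corners and f = s - 8t:
  (-3/10, -55/6) → f = 2191/30
  (22/3, 32/9) → f = -190/9
  (1429/22, -699/11) → f = 12613/22
  (362/41, 156/41) → f = -886/41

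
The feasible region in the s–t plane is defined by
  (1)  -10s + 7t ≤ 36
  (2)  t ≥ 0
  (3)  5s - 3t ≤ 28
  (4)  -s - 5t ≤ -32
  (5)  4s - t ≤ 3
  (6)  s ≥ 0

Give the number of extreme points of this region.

Pairwise boundary intersections that survive every other constraint:
  (44/57, 356/57)
  (19/6, 29/3)
  (47/21, 125/21)

3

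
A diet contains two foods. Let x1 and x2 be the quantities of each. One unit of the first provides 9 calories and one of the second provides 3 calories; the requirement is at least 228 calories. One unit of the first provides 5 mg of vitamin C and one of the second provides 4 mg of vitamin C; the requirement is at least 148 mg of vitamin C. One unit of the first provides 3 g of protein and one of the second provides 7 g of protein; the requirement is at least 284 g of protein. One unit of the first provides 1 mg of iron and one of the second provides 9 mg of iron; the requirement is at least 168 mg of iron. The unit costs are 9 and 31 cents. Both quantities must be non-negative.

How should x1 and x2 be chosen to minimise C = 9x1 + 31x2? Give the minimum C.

Corner points and C = 9x1 + 31x2:
  (0, 76) → C = 2356
  (168, 0) → C = 1512
  (124/9, 104/3) → C = 3596/3
  (69, 11) → C = 962
The feasible region is unbounded (it extends along (0, 1), (1, 0)), but C strictly increases along every unbounded feasible direction, so there is no improving ray and the minimum is attained at a vertex.

x1 = 69, x2 = 11, minimum C = 962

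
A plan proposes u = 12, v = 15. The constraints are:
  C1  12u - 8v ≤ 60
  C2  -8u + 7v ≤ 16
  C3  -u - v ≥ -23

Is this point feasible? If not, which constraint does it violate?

not feasible — violates C3

Constraint C3: -u - v = -27, which is not ≥ -23. All other constraints are satisfied.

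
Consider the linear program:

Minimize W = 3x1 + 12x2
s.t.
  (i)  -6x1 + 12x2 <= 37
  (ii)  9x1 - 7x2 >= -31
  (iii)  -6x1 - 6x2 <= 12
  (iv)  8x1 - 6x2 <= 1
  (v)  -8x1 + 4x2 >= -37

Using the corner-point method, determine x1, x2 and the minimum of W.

x1 = -11/14, x2 = -17/14, minimum W = -237/14

Corner points and W = 3x1 + 12x2:
  (-113/66, 49/22) → W = 475/22
  (39/10, 151/30) → W = 721/10
  (-45/16, 13/16) → W = 21/16
  (-11/14, -17/14) → W = -237/14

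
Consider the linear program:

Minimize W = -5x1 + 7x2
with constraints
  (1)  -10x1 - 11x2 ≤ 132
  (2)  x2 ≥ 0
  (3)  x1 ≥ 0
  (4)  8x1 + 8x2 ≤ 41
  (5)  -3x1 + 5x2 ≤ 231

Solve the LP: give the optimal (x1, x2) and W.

Corner points and W = -5x1 + 7x2:
  (0, 0) → W = 0
  (41/8, 0) → W = -205/8
  (0, 41/8) → W = 287/8

x1 = 41/8, x2 = 0, minimum W = -205/8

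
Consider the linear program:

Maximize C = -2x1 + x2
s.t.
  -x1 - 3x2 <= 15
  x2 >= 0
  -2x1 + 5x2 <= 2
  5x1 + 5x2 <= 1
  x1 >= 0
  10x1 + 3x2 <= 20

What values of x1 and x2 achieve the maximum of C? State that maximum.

Feasible corners and C = -2x1 + x2:
  (1/5, 0) → C = -2/5
  (0, 0) → C = 0
  (0, 1/5) → C = 1/5

The binding constraints are 5x1 + 5x2 = 1 and x1 = 0.
Solving simultaneously gives x1 = 0, x2 = 1/5.

x1 = 0, x2 = 1/5, maximum C = 1/5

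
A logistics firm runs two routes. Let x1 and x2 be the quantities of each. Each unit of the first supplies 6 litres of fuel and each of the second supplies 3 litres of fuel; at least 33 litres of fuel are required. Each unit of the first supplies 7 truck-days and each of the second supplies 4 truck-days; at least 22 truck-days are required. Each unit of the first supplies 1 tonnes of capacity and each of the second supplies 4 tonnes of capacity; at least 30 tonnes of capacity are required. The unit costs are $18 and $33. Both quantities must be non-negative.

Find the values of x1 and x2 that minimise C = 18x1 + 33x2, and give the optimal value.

The feasible region is unbounded (it extends along (0, 1), (1, 0)), but C strictly increases along every unbounded feasible direction, so there is no improving ray and the minimum is attained at a vertex.

The optimum lies where 6x1 + 3x2 = 33 and x1 + 4x2 = 30.
Solving simultaneously gives x1 = 2, x2 = 7.

x1 = 2, x2 = 7, minimum C = 267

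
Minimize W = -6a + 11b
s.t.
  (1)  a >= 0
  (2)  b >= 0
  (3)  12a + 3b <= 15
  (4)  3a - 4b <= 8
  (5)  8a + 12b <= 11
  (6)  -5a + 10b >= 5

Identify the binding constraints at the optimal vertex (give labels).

(5) and (6)

Extreme points and W = -6a + 11b:
  (0, 11/12) → W = 121/12
  (0, 1/2) → W = 11/2
  (5/14, 19/28) → W = 149/28

The minimum is at (5/14, 19/28). Substituting into each constraint, equality holds for (5) and (6); the remaining constraints have slack.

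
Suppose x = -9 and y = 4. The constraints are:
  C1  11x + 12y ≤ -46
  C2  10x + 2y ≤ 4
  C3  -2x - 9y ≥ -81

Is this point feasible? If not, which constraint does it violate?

C1: -51 ≤ -46 ✓
C2: -82 ≤ 4 ✓
C3: -18 ≥ -81 ✓

feasible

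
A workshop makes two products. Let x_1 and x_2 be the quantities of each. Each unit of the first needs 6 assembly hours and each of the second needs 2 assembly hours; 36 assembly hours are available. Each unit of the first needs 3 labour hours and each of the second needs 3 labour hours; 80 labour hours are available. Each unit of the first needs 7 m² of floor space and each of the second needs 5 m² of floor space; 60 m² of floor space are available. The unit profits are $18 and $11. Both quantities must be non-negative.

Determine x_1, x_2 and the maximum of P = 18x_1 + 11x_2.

Feasible corners and P = 18x_1 + 11x_2:
  (0, 0) → P = 0
  (0, 12) → P = 132
  (6, 0) → P = 108
  (15/4, 27/4) → P = 567/4

x_1 = 15/4, x_2 = 27/4, maximum P = 567/4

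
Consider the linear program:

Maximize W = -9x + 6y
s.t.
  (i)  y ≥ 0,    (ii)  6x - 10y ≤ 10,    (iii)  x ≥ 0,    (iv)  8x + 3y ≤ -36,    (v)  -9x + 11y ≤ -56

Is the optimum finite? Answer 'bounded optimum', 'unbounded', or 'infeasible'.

The boundaries 6x - 10y = 10 and -9x + 11y = -56 meet at (75/4, 41/4), but that point violates 8x + 3y ≤ -36. Every candidate vertex is excluded by some other constraint, so the feasible region is empty.

infeasible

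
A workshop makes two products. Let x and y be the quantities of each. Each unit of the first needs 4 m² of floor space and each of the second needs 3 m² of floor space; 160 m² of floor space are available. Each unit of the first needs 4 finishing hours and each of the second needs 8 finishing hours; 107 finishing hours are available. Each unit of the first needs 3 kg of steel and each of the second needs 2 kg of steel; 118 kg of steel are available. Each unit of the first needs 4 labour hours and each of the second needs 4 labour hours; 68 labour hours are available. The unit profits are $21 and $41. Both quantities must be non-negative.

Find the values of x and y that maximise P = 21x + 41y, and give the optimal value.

Feasible corners and P = 21x + 41y:
  (0, 0) → P = 0
  (0, 107/8) → P = 4387/8
  (17, 0) → P = 357
  (29/4, 39/4) → P = 552

The optimum lies where 4x + 8y = 107 and 4x + 4y = 68.
Solving simultaneously gives x = 29/4, y = 39/4.

x = 29/4, y = 39/4, maximum P = 552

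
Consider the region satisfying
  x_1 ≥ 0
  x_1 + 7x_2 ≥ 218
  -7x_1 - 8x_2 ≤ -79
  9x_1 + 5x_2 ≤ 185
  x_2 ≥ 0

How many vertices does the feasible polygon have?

3

Of the 10 pairwise boundary intersections, those satisfying every inequality are:
  (0, 218/7)
  (0, 37)
  (205/58, 1777/58)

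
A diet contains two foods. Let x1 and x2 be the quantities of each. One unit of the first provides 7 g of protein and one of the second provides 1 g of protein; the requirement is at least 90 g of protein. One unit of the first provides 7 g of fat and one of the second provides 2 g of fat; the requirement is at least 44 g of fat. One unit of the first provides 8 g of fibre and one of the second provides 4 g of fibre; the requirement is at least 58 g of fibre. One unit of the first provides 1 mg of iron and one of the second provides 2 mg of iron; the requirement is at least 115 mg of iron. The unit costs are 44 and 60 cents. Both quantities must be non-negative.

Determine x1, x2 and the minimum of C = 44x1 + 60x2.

The feasible region is unbounded (it extends along (0, 1), (1, 0)), but C strictly increases along every unbounded feasible direction, so there is no improving ray and the minimum is attained at a vertex.

x1 = 5, x2 = 55, minimum C = 3520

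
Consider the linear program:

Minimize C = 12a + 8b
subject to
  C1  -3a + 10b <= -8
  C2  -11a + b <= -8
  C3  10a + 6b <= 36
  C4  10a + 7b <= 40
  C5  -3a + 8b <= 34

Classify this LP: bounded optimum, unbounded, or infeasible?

unbounded

From the feasible point (72/107, -64/107), moving in the direction (-1, -11) keeps every constraint satisfied while C decreases without bound.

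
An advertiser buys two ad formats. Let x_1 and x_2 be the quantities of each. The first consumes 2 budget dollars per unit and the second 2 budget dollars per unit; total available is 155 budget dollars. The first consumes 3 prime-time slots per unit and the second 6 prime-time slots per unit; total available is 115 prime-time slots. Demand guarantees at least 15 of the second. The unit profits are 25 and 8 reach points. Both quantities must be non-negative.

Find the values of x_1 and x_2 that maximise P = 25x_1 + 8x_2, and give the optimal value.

x_1 = 25/3, x_2 = 15, maximum P = 985/3

Extreme points and P = 25x_1 + 8x_2:
  (0, 115/6) → P = 460/3
  (0, 15) → P = 120
  (25/3, 15) → P = 985/3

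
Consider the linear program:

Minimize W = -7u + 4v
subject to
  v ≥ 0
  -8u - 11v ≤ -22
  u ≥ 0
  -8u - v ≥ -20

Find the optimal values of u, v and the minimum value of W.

u = 99/40, v = 1/5, minimum W = -661/40

Corner points and W = -7u + 4v:
  (0, 2) → W = 8
  (99/40, 1/5) → W = -661/40
  (0, 20) → W = 80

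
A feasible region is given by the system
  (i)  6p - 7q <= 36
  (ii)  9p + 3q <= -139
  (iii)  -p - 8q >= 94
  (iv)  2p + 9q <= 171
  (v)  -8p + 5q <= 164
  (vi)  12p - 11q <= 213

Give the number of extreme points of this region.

4

Of the 15 pairwise boundary intersections, those satisfying every inequality are:
  (-865/81, -386/27)
  (-664/13, -636/13)
  (-830/69, -707/69)
  (-594/23, -196/23)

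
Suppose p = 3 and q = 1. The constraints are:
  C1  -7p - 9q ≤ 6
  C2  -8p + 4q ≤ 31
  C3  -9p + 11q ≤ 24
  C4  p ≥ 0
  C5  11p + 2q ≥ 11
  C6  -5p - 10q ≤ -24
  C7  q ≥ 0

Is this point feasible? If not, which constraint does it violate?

C1: -30 ≤ 6 ✓
C2: -20 ≤ 31 ✓
C3: -16 ≤ 24 ✓
C4: 3 ≥ 0 ✓
C5: 35 ≥ 11 ✓
C6: -25 ≤ -24 ✓
C7: 1 ≥ 0 ✓

feasible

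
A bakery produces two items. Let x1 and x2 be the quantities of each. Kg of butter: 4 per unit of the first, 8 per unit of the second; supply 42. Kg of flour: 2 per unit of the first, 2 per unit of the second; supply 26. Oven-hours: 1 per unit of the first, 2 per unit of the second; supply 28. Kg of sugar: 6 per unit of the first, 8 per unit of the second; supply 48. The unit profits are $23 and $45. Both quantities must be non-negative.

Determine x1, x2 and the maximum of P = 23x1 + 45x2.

x1 = 3, x2 = 15/4, maximum P = 951/4

Extreme points and P = 23x1 + 45x2:
  (0, 0) → P = 0
  (0, 21/4) → P = 945/4
  (8, 0) → P = 184
  (3, 15/4) → P = 951/4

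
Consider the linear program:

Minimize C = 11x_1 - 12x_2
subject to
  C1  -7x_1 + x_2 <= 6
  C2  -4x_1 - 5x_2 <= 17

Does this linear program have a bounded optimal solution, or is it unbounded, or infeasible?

From the feasible point (-47/39, -95/39), moving in the direction (1, 7) keeps every constraint satisfied while C decreases without bound.

unbounded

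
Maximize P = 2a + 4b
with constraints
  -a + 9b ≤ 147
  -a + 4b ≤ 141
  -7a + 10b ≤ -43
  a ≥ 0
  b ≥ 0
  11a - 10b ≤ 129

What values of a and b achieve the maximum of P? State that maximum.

a = 43/2, b = 43/4, maximum P = 86

Corner points and P = 2a + 4b:
  (43/7, 0) → P = 86/7
  (43/2, 43/4) → P = 86
  (129/11, 0) → P = 258/11

At the optimal vertex, -7a + 10b = -43 and 11a - 10b = 129.
Solving simultaneously gives a = 43/2, b = 43/4.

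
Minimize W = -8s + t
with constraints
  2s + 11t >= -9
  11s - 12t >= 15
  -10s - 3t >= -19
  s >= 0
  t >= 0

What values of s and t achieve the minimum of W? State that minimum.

s = 19/10, t = 0, minimum W = -76/5

Extreme points and W = -8s + t:
  (91/51, 59/153) → W = -125/9
  (15/11, 0) → W = -120/11
  (19/10, 0) → W = -76/5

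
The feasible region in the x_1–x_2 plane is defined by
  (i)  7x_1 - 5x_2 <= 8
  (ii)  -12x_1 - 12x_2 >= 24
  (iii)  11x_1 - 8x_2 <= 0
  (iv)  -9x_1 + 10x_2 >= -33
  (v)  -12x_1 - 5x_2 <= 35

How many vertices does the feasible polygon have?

3

The feasible vertices (each the meet of two boundaries and inside every other half-plane) are:
  (-16/19, -22/19)
  (-25/7, 11/7)
  (-280/151, -385/151)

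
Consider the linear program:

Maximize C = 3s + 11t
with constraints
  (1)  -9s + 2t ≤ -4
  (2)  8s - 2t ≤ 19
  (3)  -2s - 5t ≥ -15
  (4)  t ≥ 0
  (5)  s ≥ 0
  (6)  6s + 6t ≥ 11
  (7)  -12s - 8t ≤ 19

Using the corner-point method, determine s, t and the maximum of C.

s = 50/49, t = 127/49, maximum C = 221/7

Corner points and C = 3s + 11t:
  (50/49, 127/49) → C = 221/7
  (23/33, 25/22) → C = 321/22
  (125/44, 41/22) → C = 1277/44
  (19/8, 0) → C = 57/8
  (11/6, 0) → C = 11/2

At the optimal vertex, -9s + 2t = -4 and -2s - 5t = -15.
Solving simultaneously gives s = 50/49, t = 127/49.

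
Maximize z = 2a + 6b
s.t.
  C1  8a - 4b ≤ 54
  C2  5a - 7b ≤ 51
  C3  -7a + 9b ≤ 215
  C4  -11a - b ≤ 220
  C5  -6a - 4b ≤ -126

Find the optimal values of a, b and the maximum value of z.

a = 673/22, b = 1049/22, maximum z = 3820/11

The binding constraints are 8a - 4b = 54 and -7a + 9b = 215.
Solving simultaneously gives a = 673/22, b = 1049/22.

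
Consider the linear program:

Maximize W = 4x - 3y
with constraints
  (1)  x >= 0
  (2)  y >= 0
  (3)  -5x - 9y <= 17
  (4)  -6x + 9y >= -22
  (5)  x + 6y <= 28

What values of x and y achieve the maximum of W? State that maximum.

x = 128/15, y = 146/45, maximum W = 122/5

Extreme points and W = 4x - 3y:
  (0, 0) → W = 0
  (0, 14/3) → W = -14
  (11/3, 0) → W = 44/3
  (128/15, 146/45) → W = 122/5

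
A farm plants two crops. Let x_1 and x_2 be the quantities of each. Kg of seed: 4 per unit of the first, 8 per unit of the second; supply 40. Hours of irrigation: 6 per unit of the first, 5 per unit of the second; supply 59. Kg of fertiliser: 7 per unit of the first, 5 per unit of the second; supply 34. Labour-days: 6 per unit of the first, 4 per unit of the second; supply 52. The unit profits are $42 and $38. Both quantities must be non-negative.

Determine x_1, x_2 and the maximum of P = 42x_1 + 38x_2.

x_1 = 2, x_2 = 4, maximum P = 236

Corner points and P = 42x_1 + 38x_2:
  (0, 0) → P = 0
  (0, 5) → P = 190
  (34/7, 0) → P = 204
  (2, 4) → P = 236

The optimum lies where 4x_1 + 8x_2 = 40 and 7x_1 + 5x_2 = 34.
Solving simultaneously gives x_1 = 2, x_2 = 4.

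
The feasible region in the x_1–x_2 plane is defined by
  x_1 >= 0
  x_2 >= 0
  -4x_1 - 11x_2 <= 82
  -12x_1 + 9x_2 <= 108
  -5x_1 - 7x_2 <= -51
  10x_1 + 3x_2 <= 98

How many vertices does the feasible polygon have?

4

The feasible vertices (each the meet of two boundaries and inside every other half-plane) are:
  (0, 12)
  (0, 51/7)
  (31/7, 376/21)
  (533/55, 4/11)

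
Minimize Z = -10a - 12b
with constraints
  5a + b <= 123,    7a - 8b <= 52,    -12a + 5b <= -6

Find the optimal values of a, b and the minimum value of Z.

a = 621/37, b = 1446/37, minimum Z = -23562/37

Vertices and Z = -10a - 12b:
  (1036/47, 601/47) → Z = -17572/47
  (621/37, 1446/37) → Z = -23562/37
  (-212/61, -582/61) → Z = 9104/61

The optimum lies where 5a + b = 123 and -12a + 5b = -6.
Solving simultaneously gives a = 621/37, b = 1446/37.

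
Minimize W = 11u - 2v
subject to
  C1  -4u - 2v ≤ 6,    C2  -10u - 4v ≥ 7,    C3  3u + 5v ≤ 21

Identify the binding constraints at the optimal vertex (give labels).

C1 and C3

Vertices and W = 11u - 2v:
  (5/2, -8) → W = 87/2
  (-36/7, 51/7) → W = -498/7
  (-119/38, 231/38) → W = -1771/38

The minimum is at (-36/7, 51/7). Substituting into each constraint, equality holds for C1 and C3; the remaining constraints have slack.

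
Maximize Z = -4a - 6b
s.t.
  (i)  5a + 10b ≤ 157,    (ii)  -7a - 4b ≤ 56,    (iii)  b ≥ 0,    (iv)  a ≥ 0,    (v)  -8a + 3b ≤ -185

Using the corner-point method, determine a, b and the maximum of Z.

a = 185/8, b = 0, maximum Z = -185/2

Vertices and Z = -4a - 6b:
  (157/5, 0) → Z = -628/5
  (2321/95, 331/95) → Z = -2254/19
  (185/8, 0) → Z = -185/2

The binding constraints are b = 0 and -8a + 3b = -185.
Solving simultaneously gives a = 185/8, b = 0.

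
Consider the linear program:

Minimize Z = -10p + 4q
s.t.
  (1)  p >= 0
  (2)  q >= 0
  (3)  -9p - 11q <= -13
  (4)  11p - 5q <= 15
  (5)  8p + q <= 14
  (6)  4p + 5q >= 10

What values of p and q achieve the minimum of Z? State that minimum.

p = 5/3, q = 2/3, minimum Z = -14

Vertices and Z = -10p + 4q:
  (0, 14) → Z = 56
  (0, 2) → Z = 8
  (5/3, 2/3) → Z = -14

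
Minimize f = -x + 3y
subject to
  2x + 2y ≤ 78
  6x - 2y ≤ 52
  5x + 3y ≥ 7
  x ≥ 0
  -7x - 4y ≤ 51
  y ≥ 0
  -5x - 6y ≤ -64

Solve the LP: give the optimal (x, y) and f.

x = 220/23, y = 62/23, minimum f = -34/23

Corner points and f = -x + 3y:
  (65/4, 91/4) → f = 52
  (0, 39) → f = 117
  (220/23, 62/23) → f = -34/23
  (0, 32/3) → f = 32

The binding constraints are 6x - 2y = 52 and -5x - 6y = -64.
Solving simultaneously gives x = 220/23, y = 62/23.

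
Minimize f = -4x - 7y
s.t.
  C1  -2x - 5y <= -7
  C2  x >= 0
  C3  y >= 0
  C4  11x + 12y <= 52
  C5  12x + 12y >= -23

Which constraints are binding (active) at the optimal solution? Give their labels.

Vertices and f = -4x - 7y:
  (0, 7/5) → f = -49/5
  (7/2, 0) → f = -14
  (0, 13/3) → f = -91/3
  (52/11, 0) → f = -208/11

The minimum is at (0, 13/3). Substituting into each constraint, equality holds for C2 and C4; the remaining constraints have slack.

C2 and C4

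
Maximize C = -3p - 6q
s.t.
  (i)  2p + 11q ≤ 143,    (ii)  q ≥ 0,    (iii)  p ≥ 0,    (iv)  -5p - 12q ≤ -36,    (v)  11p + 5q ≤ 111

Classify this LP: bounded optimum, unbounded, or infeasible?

Feasible corners and C = -3p - 6q:
  (0, 13) → C = -78
  (506/111, 1351/111) → C = -3208/37
  (36/5, 0) → C = -108/5
  (111/11, 0) → C = -333/11
  (0, 3) → C = -18
The feasible region has finitely many vertices and no improving ray; the maximum is -18 at (0, 3).

bounded optimum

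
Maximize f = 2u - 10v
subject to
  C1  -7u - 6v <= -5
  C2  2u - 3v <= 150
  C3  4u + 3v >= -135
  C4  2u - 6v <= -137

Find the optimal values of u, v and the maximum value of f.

u = -44/3, v = 323/18, maximum f = -1879/9

Vertices and f = 2u - 10v:
  (-275, 965/3) → f = -11300/3
  (-44/3, 323/18) → f = -1879/9
  (437/2, 287/3) → f = -1559/3
The feasible region is unbounded (it extends along (-3, 4), (3, 2)), but f strictly decreases along every unbounded feasible direction, so there is no improving ray and the maximum is attained at a vertex.

At the optimal vertex, -7u - 6v = -5 and 2u - 6v = -137.
Solving simultaneously gives u = -44/3, v = 323/18.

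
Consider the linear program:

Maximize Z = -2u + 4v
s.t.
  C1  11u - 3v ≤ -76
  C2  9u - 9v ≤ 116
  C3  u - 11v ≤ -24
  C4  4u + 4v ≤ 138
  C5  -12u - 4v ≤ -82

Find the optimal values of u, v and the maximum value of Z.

u = -7, v = 83/2, maximum Z = 180

Vertices and Z = -2u + 4v:
  (55/28, 911/28) → Z = 1767/14
  (-29/40, 907/40) → Z = 1843/20
  (-7, 83/2) → Z = 180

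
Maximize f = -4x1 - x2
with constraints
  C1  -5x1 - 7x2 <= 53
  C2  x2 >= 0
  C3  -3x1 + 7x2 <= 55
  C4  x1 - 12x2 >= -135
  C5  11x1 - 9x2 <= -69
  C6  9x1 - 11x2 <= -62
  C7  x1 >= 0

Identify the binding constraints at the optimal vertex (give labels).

Vertices and f = -4x1 - x2:
  (6/25, 199/25) → f = -223/25
  (0, 55/7) → f = -55/7
  (0, 23/3) → f = -23/3

The maximum is at (0, 23/3). Substituting into each constraint, equality holds for C5 and C7; the remaining constraints have slack.

C5 and C7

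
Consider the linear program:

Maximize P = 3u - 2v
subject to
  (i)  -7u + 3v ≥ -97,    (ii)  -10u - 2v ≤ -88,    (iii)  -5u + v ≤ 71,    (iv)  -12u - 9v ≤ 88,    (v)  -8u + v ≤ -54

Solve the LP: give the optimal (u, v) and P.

Feasible corners and P = 3u - 2v:
  (229/22, -177/22) → P = 1041/22
  (98/13, 82/13) → P = 10
  (125/3, 838/3) → P = -1301/3
The feasible region is unbounded (it extends along (1, 5), (3, 7)), but P strictly decreases along every unbounded feasible direction, so there is no improving ray and the maximum is attained at a vertex.

The binding constraints are -7u + 3v = -97 and -10u - 2v = -88.
Solving simultaneously gives u = 229/22, v = -177/22.

u = 229/22, v = -177/22, maximum P = 1041/22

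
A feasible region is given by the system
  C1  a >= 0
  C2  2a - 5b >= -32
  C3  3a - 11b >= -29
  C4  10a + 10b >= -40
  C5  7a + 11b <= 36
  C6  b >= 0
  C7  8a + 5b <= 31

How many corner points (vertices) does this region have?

Intersecting each pair of boundary lines and keeping only the points that satisfy every inequality leaves:
  (0, 29/11)
  (0, 0)
  (7/10, 311/110)
  (161/53, 71/53)
  (31/8, 0)

5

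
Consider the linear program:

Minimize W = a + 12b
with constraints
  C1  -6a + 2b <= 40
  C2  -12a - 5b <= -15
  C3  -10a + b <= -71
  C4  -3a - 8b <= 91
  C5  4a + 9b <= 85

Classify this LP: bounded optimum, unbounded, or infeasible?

Extreme points and W = a + 12b:
  (185/31, -351/31) → W = -4027/31
  (575/81, -379/27) → W = -13069/81
  (362/47, 283/47) → W = 3758/47
  (1499/5, -619/5) → W = -5929/5
The feasible region has finitely many vertices and no improving ray; the minimum is -5929/5 at (1499/5, -619/5).

bounded optimum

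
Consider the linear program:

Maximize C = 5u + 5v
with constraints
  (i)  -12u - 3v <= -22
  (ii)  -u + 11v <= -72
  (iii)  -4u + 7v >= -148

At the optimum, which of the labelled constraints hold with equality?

(ii) and (iii)

Feasible corners and C = 5u + 5v:
  (458/135, -842/135) → C = -128/9
  (299/48, -211/12) → C = -2725/48
  (1124/37, -140/37) → C = 4920/37

The maximum is at (1124/37, -140/37). Substituting into each constraint, equality holds for (ii) and (iii); the remaining constraints have slack.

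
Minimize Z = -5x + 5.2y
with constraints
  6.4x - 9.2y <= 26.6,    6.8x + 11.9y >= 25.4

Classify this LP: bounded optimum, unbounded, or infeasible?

From the feasible point (27511/6936, -229/1734), moving in the direction (9.2, 6.4) keeps every constraint satisfied while Z decreases without bound.

unbounded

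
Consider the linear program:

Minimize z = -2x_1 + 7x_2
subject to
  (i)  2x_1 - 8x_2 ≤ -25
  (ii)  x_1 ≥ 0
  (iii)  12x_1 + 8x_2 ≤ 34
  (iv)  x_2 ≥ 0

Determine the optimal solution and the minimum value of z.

x_1 = 9/14, x_2 = 23/7, minimum z = 152/7

Feasible corners and z = -2x_1 + 7x_2:
  (0, 25/8) → z = 175/8
  (9/14, 23/7) → z = 152/7
  (0, 17/4) → z = 119/4

At the optimal vertex, 2x_1 - 8x_2 = -25 and 12x_1 + 8x_2 = 34.
Solving simultaneously gives x_1 = 9/14, x_2 = 23/7.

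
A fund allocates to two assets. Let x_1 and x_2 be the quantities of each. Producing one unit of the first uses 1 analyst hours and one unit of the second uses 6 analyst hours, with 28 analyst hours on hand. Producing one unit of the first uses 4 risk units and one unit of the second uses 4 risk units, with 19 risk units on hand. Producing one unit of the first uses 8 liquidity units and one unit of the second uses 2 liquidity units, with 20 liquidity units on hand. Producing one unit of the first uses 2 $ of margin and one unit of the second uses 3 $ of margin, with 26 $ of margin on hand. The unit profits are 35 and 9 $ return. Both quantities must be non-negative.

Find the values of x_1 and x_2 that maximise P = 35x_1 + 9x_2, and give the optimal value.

x_1 = 7/4, x_2 = 3, maximum P = 353/4

Extreme points and P = 35x_1 + 9x_2:
  (0, 0) → P = 0
  (0, 14/3) → P = 42
  (5/2, 0) → P = 175/2
  (1/10, 93/20) → P = 907/20
  (7/4, 3) → P = 353/4

At the optimal vertex, 4x_1 + 4x_2 = 19 and 8x_1 + 2x_2 = 20.
Solving simultaneously gives x_1 = 7/4, x_2 = 3.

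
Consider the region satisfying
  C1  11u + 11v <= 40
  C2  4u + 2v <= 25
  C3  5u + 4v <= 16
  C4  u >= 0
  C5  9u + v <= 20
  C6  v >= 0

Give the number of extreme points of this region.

5

Pairwise boundary intersections that survive every other constraint:
  (16/11, 24/11)
  (0, 40/11)
  (64/31, 44/31)
  (0, 0)
  (20/9, 0)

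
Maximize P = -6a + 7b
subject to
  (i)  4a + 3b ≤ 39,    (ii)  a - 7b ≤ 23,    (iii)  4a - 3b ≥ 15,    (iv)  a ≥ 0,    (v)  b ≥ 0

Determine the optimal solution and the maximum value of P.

Corner points and P = -6a + 7b:
  (27/4, 4) → P = -25/2
  (39/4, 0) → P = -117/2
  (15/4, 0) → P = -45/2

The binding constraints are 4a + 3b = 39 and 4a - 3b = 15.
Solving simultaneously gives a = 27/4, b = 4.

a = 27/4, b = 4, maximum P = -25/2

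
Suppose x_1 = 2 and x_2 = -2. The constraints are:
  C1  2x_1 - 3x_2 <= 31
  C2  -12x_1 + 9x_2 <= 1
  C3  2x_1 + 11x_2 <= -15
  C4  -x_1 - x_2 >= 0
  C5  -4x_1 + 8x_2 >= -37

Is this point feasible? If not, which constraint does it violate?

C1: 10 ≤ 31 ✓
C2: -42 ≤ 1 ✓
C3: -18 ≤ -15 ✓
C4: 0 ≥ 0 ✓
C5: -24 ≥ -37 ✓

feasible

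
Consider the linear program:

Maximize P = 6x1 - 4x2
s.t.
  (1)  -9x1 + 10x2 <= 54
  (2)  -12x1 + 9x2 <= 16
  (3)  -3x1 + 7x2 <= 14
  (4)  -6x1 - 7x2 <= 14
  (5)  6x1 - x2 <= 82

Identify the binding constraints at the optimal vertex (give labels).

Feasible corners and P = 6x1 - 4x2:
  (14/57, 40/19) → P = -132/19
  (-119/69, -12/23) → P = -190/23
  (196/13, 110/13) → P = 736/13
  (35/3, -12) → P = 118

The maximum is at (35/3, -12). Substituting into each constraint, equality holds for (4) and (5); the remaining constraints have slack.

(4) and (5)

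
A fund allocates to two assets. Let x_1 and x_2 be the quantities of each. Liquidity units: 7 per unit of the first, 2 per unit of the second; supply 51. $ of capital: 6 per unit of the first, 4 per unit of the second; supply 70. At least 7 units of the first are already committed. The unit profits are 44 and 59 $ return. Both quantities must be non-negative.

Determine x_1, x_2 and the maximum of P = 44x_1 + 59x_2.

Extreme points and P = 44x_1 + 59x_2:
  (51/7, 0) → P = 2244/7
  (7, 0) → P = 308
  (7, 1) → P = 367

The binding constraints are 7x_1 + 2x_2 = 51 and x_1 = 7.
Solving simultaneously gives x_1 = 7, x_2 = 1.

x_1 = 7, x_2 = 1, maximum P = 367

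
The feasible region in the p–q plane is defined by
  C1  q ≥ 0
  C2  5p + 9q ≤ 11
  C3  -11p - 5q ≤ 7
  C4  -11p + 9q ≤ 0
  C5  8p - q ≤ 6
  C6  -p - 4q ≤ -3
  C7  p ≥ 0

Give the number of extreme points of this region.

4

The feasible vertices (each the meet of two boundaries and inside every other half-plane) are:
  (11/16, 121/144)
  (65/77, 58/77)
  (27/53, 33/53)
  (9/11, 6/11)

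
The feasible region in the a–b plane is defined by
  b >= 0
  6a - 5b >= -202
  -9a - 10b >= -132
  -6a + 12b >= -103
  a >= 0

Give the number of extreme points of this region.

3

Intersecting each pair of boundary lines and keeping only the points that satisfy every inequality leaves:
  (44/3, 0)
  (0, 0)
  (0, 66/5)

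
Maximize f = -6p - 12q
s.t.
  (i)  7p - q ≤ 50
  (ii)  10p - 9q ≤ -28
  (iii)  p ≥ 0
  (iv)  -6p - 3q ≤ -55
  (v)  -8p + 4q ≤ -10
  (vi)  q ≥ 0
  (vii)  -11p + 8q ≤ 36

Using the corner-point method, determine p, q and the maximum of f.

Vertices and f = -6p - 12q:
  (478/53, 696/53) → f = -11220/53
  (19/2, 33/2) → f = -255
  (101/16, 81/8) → f = -1275/8

p = 101/16, q = 81/8, maximum f = -1275/8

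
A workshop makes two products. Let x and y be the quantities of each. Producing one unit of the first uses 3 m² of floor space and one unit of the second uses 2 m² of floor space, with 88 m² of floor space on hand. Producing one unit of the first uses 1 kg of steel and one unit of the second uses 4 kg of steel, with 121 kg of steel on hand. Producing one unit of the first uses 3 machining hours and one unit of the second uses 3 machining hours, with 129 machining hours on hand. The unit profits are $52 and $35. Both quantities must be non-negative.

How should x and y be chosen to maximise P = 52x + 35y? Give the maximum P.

Corner points and P = 52x + 35y:
  (0, 0) → P = 0
  (0, 121/4) → P = 4235/4
  (88/3, 0) → P = 4576/3
  (11, 55/2) → P = 3069/2

The binding constraints are 3x + 2y = 88 and x + 4y = 121.
Solving simultaneously gives x = 11, y = 55/2.

x = 11, y = 55/2, maximum P = 3069/2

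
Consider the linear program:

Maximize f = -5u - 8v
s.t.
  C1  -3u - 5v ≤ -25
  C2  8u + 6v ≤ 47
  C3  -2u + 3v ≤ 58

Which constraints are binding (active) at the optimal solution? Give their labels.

Extreme points and f = -5u - 8v:
  (85/22, 59/22) → f = -897/22
  (-215/19, 224/19) → f = -717/19
  (-23/4, 31/2) → f = -381/4

The maximum is at (-215/19, 224/19). Substituting into each constraint, equality holds for C1 and C3; the remaining constraints have slack.

C1 and C3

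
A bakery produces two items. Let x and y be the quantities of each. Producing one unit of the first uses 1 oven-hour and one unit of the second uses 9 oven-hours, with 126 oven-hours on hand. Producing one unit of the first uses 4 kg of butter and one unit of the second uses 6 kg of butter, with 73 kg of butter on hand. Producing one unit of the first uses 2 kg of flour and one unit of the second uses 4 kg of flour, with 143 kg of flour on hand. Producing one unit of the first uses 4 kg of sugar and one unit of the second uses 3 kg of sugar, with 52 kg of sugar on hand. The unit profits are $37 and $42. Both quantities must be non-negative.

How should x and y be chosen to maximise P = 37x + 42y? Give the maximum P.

x = 31/4, y = 7, maximum P = 2323/4

At the optimal vertex, 4x + 6y = 73 and 4x + 3y = 52.
Solving simultaneously gives x = 31/4, y = 7.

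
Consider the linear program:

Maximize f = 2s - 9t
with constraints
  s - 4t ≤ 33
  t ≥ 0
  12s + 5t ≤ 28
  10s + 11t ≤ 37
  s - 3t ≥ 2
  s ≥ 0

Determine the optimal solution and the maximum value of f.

Vertices and f = 2s - 9t:
  (7/3, 0) → f = 14/3
  (2, 0) → f = 4
  (94/41, 4/41) → f = 152/41

s = 7/3, t = 0, maximum f = 14/3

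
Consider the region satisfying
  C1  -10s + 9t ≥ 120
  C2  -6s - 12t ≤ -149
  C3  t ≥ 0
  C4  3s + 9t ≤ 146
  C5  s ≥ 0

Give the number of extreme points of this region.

3

Intersecting each pair of boundary lines and keeping only the points that satisfy every inequality leaves:
  (2, 140/9)
  (0, 40/3)
  (0, 146/9)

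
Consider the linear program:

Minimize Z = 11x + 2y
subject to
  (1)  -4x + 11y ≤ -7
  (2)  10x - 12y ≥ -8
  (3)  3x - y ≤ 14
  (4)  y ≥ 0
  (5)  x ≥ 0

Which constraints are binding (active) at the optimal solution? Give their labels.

Feasible corners and Z = 11x + 2y:
  (147/29, 35/29) → Z = 1687/29
  (7/4, 0) → Z = 77/4
  (14/3, 0) → Z = 154/3

The minimum is at (7/4, 0). Substituting into each constraint, equality holds for (1) and (4); the remaining constraints have slack.

(1) and (4)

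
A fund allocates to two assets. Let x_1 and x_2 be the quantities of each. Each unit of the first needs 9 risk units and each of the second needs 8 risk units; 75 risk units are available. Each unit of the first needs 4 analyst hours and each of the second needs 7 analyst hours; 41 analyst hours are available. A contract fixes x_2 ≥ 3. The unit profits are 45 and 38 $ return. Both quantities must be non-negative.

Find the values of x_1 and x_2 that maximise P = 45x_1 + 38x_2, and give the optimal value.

Extreme points and P = 45x_1 + 38x_2:
  (0, 41/7) → P = 1558/7
  (0, 3) → P = 114
  (5, 3) → P = 339

At the optimal vertex, 4x_1 + 7x_2 = 41 and x_2 = 3.
Solving simultaneously gives x_1 = 5, x_2 = 3.

x_1 = 5, x_2 = 3, maximum P = 339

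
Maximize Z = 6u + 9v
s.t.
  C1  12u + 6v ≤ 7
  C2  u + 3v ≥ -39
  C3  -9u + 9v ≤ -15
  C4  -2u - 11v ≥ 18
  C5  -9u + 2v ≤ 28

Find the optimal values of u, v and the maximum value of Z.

u = 37/24, v = -23/12, maximum Z = -8

Corner points and Z = 6u + 9v:
  (17/2, -95/6) → Z = -183/2
  (37/24, -23/12) → Z = -8
  (-162/29, -323/29) → Z = -3879/29
  (1/39, -64/39) → Z = -190/13
  (-94/21, -43/7) → Z = -575/7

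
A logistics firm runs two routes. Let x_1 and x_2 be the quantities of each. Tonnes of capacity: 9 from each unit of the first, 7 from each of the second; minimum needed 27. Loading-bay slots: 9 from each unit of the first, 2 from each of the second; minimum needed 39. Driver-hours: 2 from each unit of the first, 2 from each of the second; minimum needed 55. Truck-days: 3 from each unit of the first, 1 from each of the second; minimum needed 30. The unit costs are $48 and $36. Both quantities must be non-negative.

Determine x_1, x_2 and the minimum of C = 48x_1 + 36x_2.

x_1 = 5/4, x_2 = 105/4, minimum C = 1005

Vertices and C = 48x_1 + 36x_2:
  (0, 30) → C = 1080
  (55/2, 0) → C = 1320
  (5/4, 105/4) → C = 1005
The feasible region is unbounded (it extends along (0, 1), (1, 0)), but C strictly increases along every unbounded feasible direction, so there is no improving ray and the minimum is attained at a vertex.

The optimum lies where 2x_1 + 2x_2 = 55 and 3x_1 + x_2 = 30.
Solving simultaneously gives x_1 = 5/4, x_2 = 105/4.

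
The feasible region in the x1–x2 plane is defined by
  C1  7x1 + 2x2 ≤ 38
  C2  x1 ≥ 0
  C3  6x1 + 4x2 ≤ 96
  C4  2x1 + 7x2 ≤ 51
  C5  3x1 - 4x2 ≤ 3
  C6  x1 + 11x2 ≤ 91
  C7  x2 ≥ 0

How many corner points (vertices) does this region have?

The feasible vertices (each the meet of two boundaries and inside every other half-plane) are:
  (164/45, 281/45)
  (79/17, 93/34)
  (0, 51/7)
  (0, 0)
  (1, 0)

5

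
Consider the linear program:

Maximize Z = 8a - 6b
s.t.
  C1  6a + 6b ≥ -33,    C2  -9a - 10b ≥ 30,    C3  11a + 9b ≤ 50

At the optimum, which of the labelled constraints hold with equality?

C1 and C3

Extreme points and Z = 8a - 6b:
  (-25, 39/2) → Z = -317
  (199/4, -221/4) → Z = 1459/2
  (770/29, -780/29) → Z = 10840/29

The maximum is at (199/4, -221/4). Substituting into each constraint, equality holds for C1 and C3; the remaining constraints have slack.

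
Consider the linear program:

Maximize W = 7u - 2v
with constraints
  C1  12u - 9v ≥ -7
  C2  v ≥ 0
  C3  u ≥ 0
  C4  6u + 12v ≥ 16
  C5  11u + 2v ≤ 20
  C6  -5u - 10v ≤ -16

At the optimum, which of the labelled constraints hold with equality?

Extreme points and W = 7u - 2v:
  (166/123, 317/123) → W = 176/41
  (74/165, 227/165) → W = 64/165
  (42/25, 19/25) → W = 256/25

The maximum is at (42/25, 19/25). Substituting into each constraint, equality holds for C5 and C6; the remaining constraints have slack.

C5 and C6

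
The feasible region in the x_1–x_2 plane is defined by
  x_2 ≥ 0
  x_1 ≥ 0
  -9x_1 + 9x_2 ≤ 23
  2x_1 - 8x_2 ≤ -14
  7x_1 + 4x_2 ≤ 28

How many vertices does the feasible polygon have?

Of the 10 pairwise boundary intersections, those satisfying every inequality are:
  (0, 23/9)
  (0, 7/4)
  (160/99, 413/99)
  (21/8, 77/32)

4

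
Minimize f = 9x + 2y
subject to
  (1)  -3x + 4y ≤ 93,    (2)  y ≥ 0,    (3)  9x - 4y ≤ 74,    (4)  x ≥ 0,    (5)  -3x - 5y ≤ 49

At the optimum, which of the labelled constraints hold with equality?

(2) and (4)

Feasible corners and f = 9x + 2y:
  (167/6, 353/8) → f = 1355/4
  (0, 93/4) → f = 93/2
  (74/9, 0) → f = 74
  (0, 0) → f = 0

The minimum is at (0, 0). Substituting into each constraint, equality holds for (2) and (4); the remaining constraints have slack.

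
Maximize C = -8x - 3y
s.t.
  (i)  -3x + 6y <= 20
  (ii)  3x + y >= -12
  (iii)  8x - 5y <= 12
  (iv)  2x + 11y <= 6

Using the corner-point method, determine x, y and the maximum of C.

x = -48/23, y = -132/23, maximum C = 780/23

Feasible corners and C = -8x - 3y:
  (-92/21, 8/7) → C = 664/21
  (-184/45, 58/45) → C = 1298/45
  (-48/23, -132/23) → C = 780/23
  (81/49, 12/49) → C = -684/49

The binding constraints are 3x + y = -12 and 8x - 5y = 12.
Solving simultaneously gives x = -48/23, y = -132/23.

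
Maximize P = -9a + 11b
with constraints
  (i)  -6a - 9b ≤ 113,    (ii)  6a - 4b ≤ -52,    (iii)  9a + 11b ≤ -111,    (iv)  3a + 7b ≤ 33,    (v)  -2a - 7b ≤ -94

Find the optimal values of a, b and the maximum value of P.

a = -1088/15, b = 179/5, maximum P = 5233/5

Vertices and P = -9a + 11b:
  (-1088/15, 179/5) → P = 5233/5
  (-1637/24, 395/12) → P = 23423/24
  (-61, 216/7) → P = 6219/7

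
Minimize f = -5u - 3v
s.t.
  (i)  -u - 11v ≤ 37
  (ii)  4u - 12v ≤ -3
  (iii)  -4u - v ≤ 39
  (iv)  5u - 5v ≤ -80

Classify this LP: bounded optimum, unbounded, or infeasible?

unbounded

From the feasible point (-11, 5), moving in the direction (5, 5) keeps every constraint satisfied while f decreases without bound.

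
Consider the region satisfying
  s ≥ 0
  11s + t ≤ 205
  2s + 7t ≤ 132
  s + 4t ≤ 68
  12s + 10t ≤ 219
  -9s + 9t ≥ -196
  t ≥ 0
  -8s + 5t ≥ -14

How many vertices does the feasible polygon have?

Intersecting each pair of boundary lines and keeping only the points that satisfy every inequality leaves:
  (0, 17)
  (0, 0)
  (98/19, 597/38)
  (247/28, 396/35)
  (7/4, 0)

5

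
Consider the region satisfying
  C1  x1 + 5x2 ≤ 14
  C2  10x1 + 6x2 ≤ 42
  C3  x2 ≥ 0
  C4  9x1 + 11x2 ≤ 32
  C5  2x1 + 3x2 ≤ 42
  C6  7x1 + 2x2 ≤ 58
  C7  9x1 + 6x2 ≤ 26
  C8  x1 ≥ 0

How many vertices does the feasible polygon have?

5

Pairwise boundary intersections that survive every other constraint:
  (3/17, 47/17)
  (0, 14/5)
  (26/9, 0)
  (0, 0)
  (94/45, 6/5)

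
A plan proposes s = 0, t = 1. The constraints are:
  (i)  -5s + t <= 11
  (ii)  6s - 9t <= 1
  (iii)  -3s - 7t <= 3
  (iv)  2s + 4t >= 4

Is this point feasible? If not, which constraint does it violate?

(i): 1 ≤ 11 ✓
(ii): -9 ≤ 1 ✓
(iii): -7 ≤ 3 ✓
(iv): 4 ≥ 4 ✓

feasible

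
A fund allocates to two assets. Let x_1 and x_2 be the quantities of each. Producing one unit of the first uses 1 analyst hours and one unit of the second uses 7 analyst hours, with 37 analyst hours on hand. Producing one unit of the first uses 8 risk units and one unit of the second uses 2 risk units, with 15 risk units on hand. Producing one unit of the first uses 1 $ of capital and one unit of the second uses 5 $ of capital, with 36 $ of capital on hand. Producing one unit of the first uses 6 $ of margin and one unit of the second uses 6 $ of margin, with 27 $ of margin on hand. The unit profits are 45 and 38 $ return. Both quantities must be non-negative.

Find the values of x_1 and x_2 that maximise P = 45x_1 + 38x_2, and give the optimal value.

Corner points and P = 45x_1 + 38x_2:
  (0, 0) → P = 0
  (0, 9/2) → P = 171
  (15/8, 0) → P = 675/8
  (1, 7/2) → P = 178

x_1 = 1, x_2 = 7/2, maximum P = 178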